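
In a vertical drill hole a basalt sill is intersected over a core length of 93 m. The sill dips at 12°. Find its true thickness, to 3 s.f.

91.0 m

True thickness t = h · cos(dip) = 93 × cos 12°
t = 93 × 0.9781 = 90.968 m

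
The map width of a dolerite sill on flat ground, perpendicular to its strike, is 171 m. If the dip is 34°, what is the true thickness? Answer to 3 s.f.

95.6 m

True thickness t = w · sin(dip) = 171 × sin 34°
t = 171 × 0.5592 = 95.622 m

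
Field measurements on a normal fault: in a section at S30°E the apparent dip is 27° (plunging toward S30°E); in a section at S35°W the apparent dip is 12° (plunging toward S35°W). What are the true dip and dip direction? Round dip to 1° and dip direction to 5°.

true dip 27°, dip direction 150°

Each apparent-dip line lies in the plane. As unit vectors (x east, y north, z up), v₁ plunges 27°→S30°E and v₂ plunges 12°→S35°W.
n = v₁ × v₂ = (0.203, -0.347, 0.790) (taken with n_z > 0).
Dip δ = arctan(|n_h|/n_z) = arctan(0.402/0.790) = 27.0°.
Dip direction = atan2(0.203, -0.347) = 150° (azimuth of n's horizontal projection).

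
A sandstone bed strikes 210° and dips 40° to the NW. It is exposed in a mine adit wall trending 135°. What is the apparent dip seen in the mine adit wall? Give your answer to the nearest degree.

Angle between strike (210°) and section (135°): β = 75°.
tan α = tan 40° × sin 75° = 0.8391 × 0.9659 = 0.8105
apparent dip = arctan 0.8105 = 39.03°

39°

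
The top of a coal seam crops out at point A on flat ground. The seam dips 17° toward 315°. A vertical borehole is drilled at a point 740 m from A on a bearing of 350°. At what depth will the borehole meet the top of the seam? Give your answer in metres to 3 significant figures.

The hole lies 35° from the dip direction, so the down-dip offset is 740 × cos 35° = 606.17 m.
Depth = down-dip offset × tan(dip) = 606.17 × tan 17° = 606.17 × 0.3057
Depth = 185.33 m

185 m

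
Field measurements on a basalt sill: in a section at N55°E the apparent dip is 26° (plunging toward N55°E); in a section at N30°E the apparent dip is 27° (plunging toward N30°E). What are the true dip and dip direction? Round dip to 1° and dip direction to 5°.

Each apparent-dip line lies in the plane. As unit vectors (x east, y north, z up), v₁ plunges 26°→N55°E and v₂ plunges 27°→N30°E.
The plane normal is n = v₁ × v₂ ∝ (0.104, 0.139, 0.338).
True dip = arccos(n_z / |n|) = arccos(0.8897) = 27.2°.
Dip direction = azimuth of (n_x, n_y) = atan2(0.104, 0.139) = 37°.

true dip 27°, dip direction 035°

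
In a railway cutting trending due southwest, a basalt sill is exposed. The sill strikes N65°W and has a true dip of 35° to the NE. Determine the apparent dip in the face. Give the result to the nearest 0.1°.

The section lies 70° from the strike.
tan α = tan 35° × sin 70° = 0.7002 × 0.9397 = 0.6580
apparent dip = arctan 0.6580 = 33.34°

33.3°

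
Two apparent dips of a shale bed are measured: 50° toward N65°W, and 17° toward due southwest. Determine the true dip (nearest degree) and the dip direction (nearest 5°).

The two traces are lines in the plane: v₁ = (sin 295°·cos 50°, cos 295°·cos 50°, −sin 50°), v₂ = (sin 225°·cos 17°, cos 225°·cos 17°, −sin 17°).
Cross product v₁ × v₂ gives the pole to the plane: n ∝ (-0.597, 0.348, 0.578).
Dip δ = arctan(|n_h|/n_z) = arctan(0.691/0.578) = 50.1°.
Dip direction = azimuth of (n_x, n_y) = atan2(-0.597, 0.348) = 300°.

true dip 50°, dip direction 300°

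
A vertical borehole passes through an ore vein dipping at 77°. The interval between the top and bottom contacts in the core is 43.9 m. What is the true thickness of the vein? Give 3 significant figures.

9.88 m

True thickness t = h · cos(dip) = 43.9 × cos 77°
t = 43.9 × 0.2250 = 9.875 m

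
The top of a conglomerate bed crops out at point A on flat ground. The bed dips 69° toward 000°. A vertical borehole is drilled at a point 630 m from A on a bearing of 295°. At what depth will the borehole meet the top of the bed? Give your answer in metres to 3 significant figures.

The hole lies 65° from the dip direction, so the down-dip offset is 630 × cos 65° = 266.25 m.
Depth = down-dip offset × tan(dip) = 266.25 × tan 69° = 266.25 × 2.6051
Depth = 693.60 m

694 m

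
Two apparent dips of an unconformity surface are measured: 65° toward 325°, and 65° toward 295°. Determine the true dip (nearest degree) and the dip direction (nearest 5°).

true dip 66°, dip direction 310°

Represent each trace as a vector plunging at its apparent dip toward its trend (east-north-up frame): v₁ = (-0.242, 0.346, -0.906), v₂ = (-0.383, 0.179, -0.906).
The plane normal is n = v₁ × v₂ ∝ (-0.152, 0.127, 0.089).
Dip δ = arctan(|n_h|/n_z) = arctan(0.198/0.089) = 65.8°.
The horizontal component of n points toward azimuth atan2(n_x, n_y) = 310°, the dip direction.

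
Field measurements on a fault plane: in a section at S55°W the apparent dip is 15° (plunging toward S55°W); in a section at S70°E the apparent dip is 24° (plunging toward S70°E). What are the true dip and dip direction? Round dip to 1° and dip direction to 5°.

Each apparent-dip line lies in the plane. As unit vectors (x east, y north, z up), v₁ plunges 15°→S55°W and v₂ plunges 24°→S70°E.
n = v₁ × v₂ = (0.144, -0.544, 0.723) (taken with n_z > 0).
True dip = arccos(n_z / |n|) = arccos(0.7890) = 37.9°.
Dip direction = azimuth of (n_x, n_y) = atan2(0.144, -0.544) = 165°.

true dip 38°, dip direction 165°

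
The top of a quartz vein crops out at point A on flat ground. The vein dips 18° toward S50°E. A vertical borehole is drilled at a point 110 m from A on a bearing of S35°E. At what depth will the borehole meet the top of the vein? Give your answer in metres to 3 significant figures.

34.5 m

The hole lies 15° from the dip direction, so the down-dip offset is 110 × cos 15° = 106.25 m.
Depth = down-dip offset × tan(dip) = 106.25 × tan 18° = 106.25 × 0.3249
Depth = 34.52 m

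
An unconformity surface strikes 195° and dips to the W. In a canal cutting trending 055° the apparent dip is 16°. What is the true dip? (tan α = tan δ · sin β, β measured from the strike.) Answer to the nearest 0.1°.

24.0°

β = acute angle between strike 195° and section 055° = 40°.
tan δ = tan α / sin β = tan 16° / sin 40° = 0.2867 / 0.6428 = 0.4461
δ = arctan(0.4461) = 24.04°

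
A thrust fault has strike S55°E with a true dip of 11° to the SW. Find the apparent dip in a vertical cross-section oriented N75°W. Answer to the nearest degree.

4°

The section lies 20° from the strike.
tan(apparent dip) = tan 11° · sin 20° = 0.0665
apparent dip = arctan 0.0665 = 3.80°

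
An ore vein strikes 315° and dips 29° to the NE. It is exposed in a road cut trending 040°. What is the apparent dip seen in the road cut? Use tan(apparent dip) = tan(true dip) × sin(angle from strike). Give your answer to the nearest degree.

29°

Angle between strike (315°) and section (040°): β = 85°.
tan α = tan 29° × sin 85° = 0.5543 × 0.9962 = 0.5522
α = arctan(0.5522) = 28.91°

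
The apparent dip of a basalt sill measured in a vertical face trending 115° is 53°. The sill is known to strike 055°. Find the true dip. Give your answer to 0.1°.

The section is 60° from the strike.
tan(true dip) = tan 53° / sin 60° = 1.5323
true dip = arctan 1.5323 = 56.87°

56.9°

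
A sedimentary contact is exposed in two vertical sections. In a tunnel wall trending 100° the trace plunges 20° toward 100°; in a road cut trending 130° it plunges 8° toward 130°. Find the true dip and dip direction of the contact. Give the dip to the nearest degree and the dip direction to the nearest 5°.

Each apparent-dip line lies in the plane. As unit vectors (x east, y north, z up), v₁ plunges 20°→100° and v₂ plunges 8°→130°.
The plane normal is n = v₁ × v₂ ∝ (0.195, 0.131, 0.465).
True dip = arccos(n_z / |n|) = arccos(0.8928) = 26.8°.
The horizontal component of n points toward azimuth atan2(n_x, n_y) = 56°, the dip direction.

true dip 27°, dip direction 055°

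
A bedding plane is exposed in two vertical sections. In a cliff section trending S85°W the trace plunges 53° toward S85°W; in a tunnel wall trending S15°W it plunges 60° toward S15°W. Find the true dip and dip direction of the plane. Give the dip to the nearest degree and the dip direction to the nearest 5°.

true dip 62°, dip direction 220°

Each apparent-dip line lies in the plane. As unit vectors (x east, y north, z up), v₁ plunges 53°→S85°W and v₂ plunges 60°→S15°W.
Cross product v₁ × v₂ gives the pole to the plane: n ∝ (-0.340, -0.416, 0.283).
True dip = arccos(n_z / |n|) = arccos(0.4657) = 62.2°.
Dip direction = azimuth of (n_x, n_y) = atan2(-0.340, -0.416) = 219°.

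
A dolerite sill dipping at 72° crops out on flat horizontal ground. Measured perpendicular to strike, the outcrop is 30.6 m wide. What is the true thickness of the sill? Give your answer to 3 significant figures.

True thickness t = w · sin(dip) = 30.6 × sin 72°
t = 30.6 × 0.9511 = 29.102 m

29.1 m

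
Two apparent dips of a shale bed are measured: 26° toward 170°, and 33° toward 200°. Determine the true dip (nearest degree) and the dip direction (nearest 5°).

true dip 34°, dip direction 215°

The two traces are lines in the plane: v₁ = (sin 170°·cos 26°, cos 170°·cos 26°, −sin 26°), v₂ = (sin 200°·cos 33°, cos 200°·cos 33°, −sin 33°).
n = v₁ × v₂ = (-0.137, -0.211, 0.377) (taken with n_z > 0).
True dip = arccos(n_z / |n|) = arccos(0.8322) = 33.7°.
Dip direction = azimuth of (n_x, n_y) = atan2(-0.137, -0.211) = 213°.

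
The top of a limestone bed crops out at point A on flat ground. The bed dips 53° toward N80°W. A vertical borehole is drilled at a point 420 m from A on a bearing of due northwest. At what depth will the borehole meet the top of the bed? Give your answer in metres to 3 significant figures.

The hole lies 35° from the dip direction, so the down-dip offset is 420 × cos 35° = 344.04 m.
Depth = down-dip offset × tan(dip) = 344.04 × tan 53° = 344.04 × 1.3270
Depth = 456.56 m

457 m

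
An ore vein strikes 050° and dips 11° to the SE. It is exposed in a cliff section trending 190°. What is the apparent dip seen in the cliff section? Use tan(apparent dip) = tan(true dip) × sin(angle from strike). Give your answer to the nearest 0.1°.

Angle between strike (050°) and section (190°): β = 40°.
tan(apparent dip) = tan 11° · sin 40° = 0.1249
apparent dip = arctan 0.1249 = 7.12°

7.1°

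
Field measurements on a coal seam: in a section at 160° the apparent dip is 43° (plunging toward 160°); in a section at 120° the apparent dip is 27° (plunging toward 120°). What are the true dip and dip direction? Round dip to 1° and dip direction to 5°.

true dip 45°, dip direction 180°

Represent each trace as a vector plunging at its apparent dip toward its trend (east-north-up frame): v₁ = (0.250, -0.687, -0.682), v₂ = (0.772, -0.446, -0.454).
Cross product v₁ × v₂ gives the pole to the plane: n ∝ (0.008, -0.413, 0.419).
Dip δ = arctan(|n_h|/n_z) = arctan(0.413/0.419) = 44.6°.
Dip direction = atan2(0.008, -0.413) = 179° (azimuth of n's horizontal projection).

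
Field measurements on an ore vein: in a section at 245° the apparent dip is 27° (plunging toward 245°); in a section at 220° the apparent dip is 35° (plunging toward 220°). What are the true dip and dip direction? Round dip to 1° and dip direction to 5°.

Each apparent-dip line lies in the plane. As unit vectors (x east, y north, z up), v₁ plunges 27°→245° and v₂ plunges 35°→220°.
Cross product v₁ × v₂ gives the pole to the plane: n ∝ (-0.069, -0.224, 0.308).
Dip δ = arctan(|n_h|/n_z) = arctan(0.234/0.308) = 37.2°.
The horizontal component of n points toward azimuth atan2(n_x, n_y) = 197°, the dip direction.

true dip 37°, dip direction 195°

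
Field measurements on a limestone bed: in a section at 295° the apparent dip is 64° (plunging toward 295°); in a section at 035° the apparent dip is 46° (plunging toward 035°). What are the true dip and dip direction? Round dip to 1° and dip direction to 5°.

true dip 68°, dip direction 330°

Each apparent-dip line lies in the plane. As unit vectors (x east, y north, z up), v₁ plunges 64°→295° and v₂ plunges 46°→035°.
n = v₁ × v₂ = (-0.378, 0.644, 0.300) (taken with n_z > 0).
tan δ = √(n_x²+n_y²)/n_z = 0.747/0.300, so δ = 68.1°.
Dip direction = azimuth of (n_x, n_y) = atan2(-0.378, 0.644) = 330°.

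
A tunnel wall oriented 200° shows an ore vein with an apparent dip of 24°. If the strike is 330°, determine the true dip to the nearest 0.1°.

The section is 50° from the strike.
tan δ = tan α / sin β = tan 24° / sin 50° = 0.4452 / 0.7660 = 0.5812
true dip = arctan 0.5812 = 30.17°

30.2°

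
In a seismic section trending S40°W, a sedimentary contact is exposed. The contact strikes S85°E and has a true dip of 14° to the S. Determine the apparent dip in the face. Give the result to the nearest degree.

12°

The strike is S85°E and the section trends S40°W; the acute angle between them is β = 55°.
tan(apparent dip) = tan 14° · sin 55° = 0.2042
α = arctan(0.2042) = 11.54°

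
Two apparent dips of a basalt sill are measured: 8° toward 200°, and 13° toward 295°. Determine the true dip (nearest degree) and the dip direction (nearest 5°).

true dip 16°, dip direction 260°

Each apparent-dip line lies in the plane. As unit vectors (x east, y north, z up), v₁ plunges 8°→200° and v₂ plunges 13°→295°.
n = v₁ × v₂ = (-0.267, -0.047, 0.961) (taken with n_z > 0).
True dip = arccos(n_z / |n|) = arccos(0.9626) = 15.7°.
Dip direction = atan2(-0.267, -0.047) = 260° (azimuth of n's horizontal projection).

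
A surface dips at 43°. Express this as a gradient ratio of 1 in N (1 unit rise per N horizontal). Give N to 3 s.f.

1 in 1.07

1 : N means tan θ = 1/N, so N = 1/tan 43° = 1/0.9325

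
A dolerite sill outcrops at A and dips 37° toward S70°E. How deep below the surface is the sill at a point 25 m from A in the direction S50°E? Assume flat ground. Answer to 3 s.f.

The hole lies 20° from the dip direction, so the down-dip offset is 25 × cos 20° = 23.49 m.
Depth = down-dip offset × tan(dip) = 23.49 × tan 37° = 23.49 × 0.7536
Depth = 17.70 m

17.7 m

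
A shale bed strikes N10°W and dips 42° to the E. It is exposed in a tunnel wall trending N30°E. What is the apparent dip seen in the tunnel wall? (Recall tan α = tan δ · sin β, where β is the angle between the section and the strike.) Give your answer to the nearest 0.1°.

30.1°

The strike is N10°W and the section trends N30°E; the acute angle between them is β = 40°.
tan(apparent dip) = tan 42° · sin 40° = 0.5788
α = arctan(0.5788) = 30.06°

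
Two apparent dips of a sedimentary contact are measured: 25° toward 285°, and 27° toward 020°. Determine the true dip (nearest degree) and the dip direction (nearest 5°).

The two traces are lines in the plane: v₁ = (sin 285°·cos 25°, cos 285°·cos 25°, −sin 25°), v₂ = (sin 20°·cos 27°, cos 20°·cos 27°, −sin 27°).
n = v₁ × v₂ = (-0.247, 0.526, 0.804) (taken with n_z > 0).
Dip δ = arctan(|n_h|/n_z) = arctan(0.581/0.804) = 35.9°.
Dip direction = atan2(-0.247, 0.526) = 335° (azimuth of n's horizontal projection).

true dip 36°, dip direction 335°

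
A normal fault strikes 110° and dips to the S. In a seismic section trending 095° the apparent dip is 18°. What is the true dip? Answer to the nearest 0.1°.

51.5°

The section is 15° from the strike.
tan(true dip) = tan 18° / sin 15° = 1.2554
true dip = arctan 1.2554 = 51.46°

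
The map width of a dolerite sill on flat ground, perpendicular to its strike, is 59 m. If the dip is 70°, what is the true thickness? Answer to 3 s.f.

True thickness t = w · sin(dip) = 59 × sin 70°
t = 59 × 0.9397 = 55.442 m

55.4 m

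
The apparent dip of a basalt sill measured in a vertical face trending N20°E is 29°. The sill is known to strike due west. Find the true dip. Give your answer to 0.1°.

β = acute angle between strike due west and section N20°E = 70°.
tan(true dip) = tan 29° / sin 70° = 0.5899
δ = arctan(0.5899) = 30.54°

30.5°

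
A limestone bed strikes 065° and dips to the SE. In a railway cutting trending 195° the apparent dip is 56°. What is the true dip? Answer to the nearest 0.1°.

62.7°

β = acute angle between strike 065° and section 195° = 50°.
tan(true dip) = tan 56° / sin 50° = 1.9353
δ = arctan(1.9353) = 62.67°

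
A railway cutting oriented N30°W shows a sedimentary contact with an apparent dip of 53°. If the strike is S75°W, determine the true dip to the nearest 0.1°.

β = acute angle between strike S75°W and section N30°W = 75°.
tan(true dip) = tan 53° / sin 75° = 1.3739
true dip = arctan 1.3739 = 53.95°

53.9°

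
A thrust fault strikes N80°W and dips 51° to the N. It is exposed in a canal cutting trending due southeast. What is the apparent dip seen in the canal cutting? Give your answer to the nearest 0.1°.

Angle between strike (N80°W) and section (due southeast): β = 35°.
tan α = tan 51° × sin 35° = 1.2349 × 0.5736 = 0.7083
apparent dip = arctan 0.7083 = 35.31°

35.3°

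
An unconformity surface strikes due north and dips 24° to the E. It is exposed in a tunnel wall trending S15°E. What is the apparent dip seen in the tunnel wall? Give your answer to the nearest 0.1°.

6.6°

Angle between strike (due north) and section (S15°E): β = 15°.
tan α = tan 24° × sin 15° = 0.4452 × 0.2588 = 0.1152
apparent dip = arctan 0.1152 = 6.57°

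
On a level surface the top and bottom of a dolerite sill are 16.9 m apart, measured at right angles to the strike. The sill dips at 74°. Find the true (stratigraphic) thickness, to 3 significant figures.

True thickness t = w · sin(dip) = 16.9 × sin 74°
t = 16.9 × 0.9613 = 16.245 m

16.2 m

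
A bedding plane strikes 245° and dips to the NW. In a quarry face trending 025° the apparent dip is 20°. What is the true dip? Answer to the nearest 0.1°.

29.5°

The section is 40° from the strike.
tan δ = tan α / sin β = tan 20° / sin 40° = 0.3640 / 0.6428 = 0.5662
true dip = arctan 0.5662 = 29.52°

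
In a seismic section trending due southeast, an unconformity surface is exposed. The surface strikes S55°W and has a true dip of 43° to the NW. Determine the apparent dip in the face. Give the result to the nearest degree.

The strike is S55°W and the section trends due southeast; the acute angle between them is β = 80°.
tan(apparent dip) = tan 43° · sin 80° = 0.9183
α = arctan(0.9183) = 42.56°

43°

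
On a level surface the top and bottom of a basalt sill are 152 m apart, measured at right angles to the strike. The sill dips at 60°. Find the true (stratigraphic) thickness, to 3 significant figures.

True thickness t = w · sin(dip) = 152 × sin 60°
t = 152 × 0.8660 = 131.636 m

132 m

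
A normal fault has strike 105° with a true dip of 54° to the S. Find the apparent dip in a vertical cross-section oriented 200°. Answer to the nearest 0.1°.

53.9°

The strike is 105° and the section trends 200°; the acute angle between them is β = 85°.
tan(apparent dip) = tan 54° · sin 85° = 1.3711
α = arctan(1.3711) = 53.90°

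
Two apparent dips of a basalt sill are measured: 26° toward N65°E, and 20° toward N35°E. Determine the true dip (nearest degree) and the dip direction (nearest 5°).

true dip 27°, dip direction 080°

Each apparent-dip line lies in the plane. As unit vectors (x east, y north, z up), v₁ plunges 26°→N65°E and v₂ plunges 20°→N35°E.
n = v₁ × v₂ = (0.208, 0.042, 0.422) (taken with n_z > 0).
Dip δ = arctan(|n_h|/n_z) = arctan(0.212/0.422) = 26.6°.
Dip direction = azimuth of (n_x, n_y) = atan2(0.208, 0.042) = 78°.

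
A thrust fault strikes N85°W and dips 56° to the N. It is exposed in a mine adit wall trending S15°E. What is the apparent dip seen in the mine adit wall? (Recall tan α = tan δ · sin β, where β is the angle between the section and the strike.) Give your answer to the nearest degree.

The section lies 70° from the strike.
tan(apparent dip) = tan 56° · sin 70° = 1.3932
α = arctan(1.3932) = 54.33°

54°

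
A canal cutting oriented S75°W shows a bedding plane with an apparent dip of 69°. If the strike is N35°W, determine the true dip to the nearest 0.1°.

β = acute angle between strike N35°W and section S75°W = 70°.
tan(true dip) = tan 69° / sin 70° = 2.7723
true dip = arctan 2.7723 = 70.16°

70.2°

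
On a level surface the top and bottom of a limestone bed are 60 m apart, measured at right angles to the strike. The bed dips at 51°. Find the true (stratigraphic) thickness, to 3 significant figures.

46.6 m

True thickness t = w · sin(dip) = 60 × sin 51°
t = 60 × 0.7771 = 46.629 m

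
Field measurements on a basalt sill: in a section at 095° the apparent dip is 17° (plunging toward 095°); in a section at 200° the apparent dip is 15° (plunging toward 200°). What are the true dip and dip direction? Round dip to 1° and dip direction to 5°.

The two traces are lines in the plane: v₁ = (sin 95°·cos 17°, cos 95°·cos 17°, −sin 17°), v₂ = (sin 200°·cos 15°, cos 200°·cos 15°, −sin 15°).
n = v₁ × v₂ = (0.244, -0.343, 0.892) (taken with n_z > 0).
tan δ = √(n_x²+n_y²)/n_z = 0.421/0.892, so δ = 25.3°.
Dip direction = azimuth of (n_x, n_y) = atan2(0.244, -0.343) = 145°.

true dip 25°, dip direction 145°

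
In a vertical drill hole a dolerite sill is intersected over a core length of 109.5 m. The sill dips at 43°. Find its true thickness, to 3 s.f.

True thickness t = h · cos(dip) = 109.5 × cos 43°
t = 109.5 × 0.7314 = 80.083 m

80.1 m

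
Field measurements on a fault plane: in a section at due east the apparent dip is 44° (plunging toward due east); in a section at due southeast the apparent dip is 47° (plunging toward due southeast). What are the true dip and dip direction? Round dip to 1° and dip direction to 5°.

Each apparent-dip line lies in the plane. As unit vectors (x east, y north, z up), v₁ plunges 44°→due east and v₂ plunges 47°→due southeast.
n = v₁ × v₂ = (0.335, -0.191, 0.347) (taken with n_z > 0).
tan δ = √(n_x²+n_y²)/n_z = 0.386/0.347, so δ = 48.0°.
Dip direction = atan2(0.335, -0.191) = 120° (azimuth of n's horizontal projection).

true dip 48°, dip direction 120°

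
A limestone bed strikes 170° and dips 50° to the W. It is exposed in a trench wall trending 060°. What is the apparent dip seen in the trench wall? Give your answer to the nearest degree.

48°

The strike is 170° and the section trends 060°; the acute angle between them is β = 70°.
tan(apparent dip) = tan 50° · sin 70° = 1.1199
α = arctan(1.1199) = 48.24°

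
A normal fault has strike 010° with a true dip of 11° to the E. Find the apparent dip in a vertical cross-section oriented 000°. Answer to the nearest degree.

2°

The strike is 010° and the section trends 000°; the acute angle between them is β = 10°.
tan α = tan 11° × sin 10° = 0.1944 × 0.1736 = 0.0338
α = arctan(0.0338) = 1.93°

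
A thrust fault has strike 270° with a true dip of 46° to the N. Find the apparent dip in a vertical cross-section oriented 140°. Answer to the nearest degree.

38°

Angle between strike (270°) and section (140°): β = 50°.
tan(apparent dip) = tan 46° · sin 50° = 0.7933
apparent dip = arctan 0.7933 = 38.42°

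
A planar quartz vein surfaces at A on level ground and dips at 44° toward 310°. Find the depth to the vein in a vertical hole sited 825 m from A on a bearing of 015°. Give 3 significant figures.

337 m

The hole lies 65° from the dip direction, so the down-dip offset is 825 × cos 65° = 348.66 m.
Depth = down-dip offset × tan(dip) = 348.66 × tan 44° = 348.66 × 0.9657
Depth = 336.70 m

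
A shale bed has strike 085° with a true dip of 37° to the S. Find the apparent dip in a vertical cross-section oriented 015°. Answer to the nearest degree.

Angle between strike (085°) and section (015°): β = 70°.
tan(apparent dip) = tan 37° · sin 70° = 0.7081
apparent dip = arctan 0.7081 = 35.30°

35°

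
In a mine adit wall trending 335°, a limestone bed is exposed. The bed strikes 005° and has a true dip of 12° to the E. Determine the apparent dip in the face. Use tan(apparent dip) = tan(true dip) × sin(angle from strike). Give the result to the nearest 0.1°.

The section lies 30° from the strike.
tan(apparent dip) = tan 12° · sin 30° = 0.1063
α = arctan(0.1063) = 6.07°

6.1°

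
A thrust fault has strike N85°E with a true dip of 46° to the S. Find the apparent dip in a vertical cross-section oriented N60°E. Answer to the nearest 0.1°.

23.6°

The section lies 25° from the strike.
tan α = tan 46° × sin 25° = 1.0355 × 0.4226 = 0.4376
α = arctan(0.4376) = 23.64°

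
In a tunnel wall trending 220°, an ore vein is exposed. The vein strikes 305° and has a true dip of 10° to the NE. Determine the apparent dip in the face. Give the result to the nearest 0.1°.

The strike is 305° and the section trends 220°; the acute angle between them is β = 85°.
tan(apparent dip) = tan 10° · sin 85° = 0.1757
α = arctan(0.1757) = 9.96°

10.0°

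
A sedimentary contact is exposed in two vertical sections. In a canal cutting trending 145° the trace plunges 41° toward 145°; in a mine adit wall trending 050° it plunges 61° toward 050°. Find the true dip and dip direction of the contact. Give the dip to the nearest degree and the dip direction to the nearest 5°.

true dip 64°, dip direction 080°

The two traces are lines in the plane: v₁ = (sin 145°·cos 41°, cos 145°·cos 41°, −sin 41°), v₂ = (sin 50°·cos 61°, cos 50°·cos 61°, −sin 61°).
The plane normal is n = v₁ × v₂ ∝ (0.745, 0.135, 0.364).
Dip δ = arctan(|n_h|/n_z) = arctan(0.757/0.364) = 64.3°.
Dip direction = azimuth of (n_x, n_y) = atan2(0.745, 0.135) = 80°.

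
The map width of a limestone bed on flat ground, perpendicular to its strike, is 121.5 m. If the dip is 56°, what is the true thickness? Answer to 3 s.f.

101 m

True thickness t = w · sin(dip) = 121.5 × sin 56°
t = 121.5 × 0.8290 = 100.728 m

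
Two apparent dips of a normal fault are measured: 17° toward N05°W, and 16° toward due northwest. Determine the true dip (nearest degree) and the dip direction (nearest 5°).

true dip 18°, dip direction 340°

Each apparent-dip line lies in the plane. As unit vectors (x east, y north, z up), v₁ plunges 17°→N05°W and v₂ plunges 16°→due northwest.
n = v₁ × v₂ = (-0.064, 0.176, 0.591) (taken with n_z > 0).
Dip δ = arctan(|n_h|/n_z) = arctan(0.187/0.591) = 17.6°.
Dip direction = atan2(-0.064, 0.176) = 340° (azimuth of n's horizontal projection).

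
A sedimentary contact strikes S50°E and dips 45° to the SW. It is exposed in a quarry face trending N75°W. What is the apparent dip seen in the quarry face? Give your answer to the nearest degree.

The strike is S50°E and the section trends N75°W; the acute angle between them is β = 25°.
tan α = tan 45° × sin 25° = 1.0000 × 0.4226 = 0.4226
α = arctan(0.4226) = 22.91°

23°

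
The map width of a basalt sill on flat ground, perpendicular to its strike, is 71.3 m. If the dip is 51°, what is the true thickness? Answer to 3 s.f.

55.4 m

True thickness t = w · sin(dip) = 71.3 × sin 51°
t = 71.3 × 0.7771 = 55.411 m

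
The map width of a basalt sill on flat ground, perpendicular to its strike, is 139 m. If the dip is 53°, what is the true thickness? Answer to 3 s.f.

True thickness t = w · sin(dip) = 139 × sin 53°
t = 139 × 0.7986 = 111.010 m

111 m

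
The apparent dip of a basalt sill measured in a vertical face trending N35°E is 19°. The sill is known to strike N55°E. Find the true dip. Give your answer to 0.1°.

β = acute angle between strike N55°E and section N35°E = 20°.
tan δ = tan α / sin β = tan 19° / sin 20° = 0.3443 / 0.3420 = 1.0067
δ = arctan(1.0067) = 45.19°

45.2°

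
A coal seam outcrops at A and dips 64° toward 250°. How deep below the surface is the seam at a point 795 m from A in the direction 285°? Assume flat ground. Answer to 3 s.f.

The hole lies 35° from the dip direction, so the down-dip offset is 795 × cos 35° = 651.23 m.
Depth = down-dip offset × tan(dip) = 651.23 × tan 64° = 651.23 × 2.0503
Depth = 1335.21 m

1340 m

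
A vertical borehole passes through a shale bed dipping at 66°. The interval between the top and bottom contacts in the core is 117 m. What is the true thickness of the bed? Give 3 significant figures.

47.6 m

True thickness t = h · cos(dip) = 117 × cos 66°
t = 117 × 0.4067 = 47.588 m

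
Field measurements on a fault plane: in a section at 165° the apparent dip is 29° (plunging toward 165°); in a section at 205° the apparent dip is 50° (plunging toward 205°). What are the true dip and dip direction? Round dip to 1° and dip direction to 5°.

true dip 53°, dip direction 230°

Represent each trace as a vector plunging at its apparent dip toward its trend (east-north-up frame): v₁ = (0.226, -0.845, -0.485), v₂ = (-0.272, -0.583, -0.766).
n = v₁ × v₂ = (-0.365, -0.305, 0.361) (taken with n_z > 0).
Dip δ = arctan(|n_h|/n_z) = arctan(0.476/0.361) = 52.8°.
Dip direction = atan2(-0.365, -0.305) = 230° (azimuth of n's horizontal projection).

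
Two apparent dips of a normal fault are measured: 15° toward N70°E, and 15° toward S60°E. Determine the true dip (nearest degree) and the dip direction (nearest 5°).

Represent each trace as a vector plunging at its apparent dip toward its trend (east-north-up frame): v₁ = (0.908, 0.330, -0.259), v₂ = (0.837, -0.483, -0.259).
n = v₁ × v₂ = (0.211, -0.018, 0.715) (taken with n_z > 0).
True dip = arccos(n_z / |n|) = arccos(0.9590) = 16.5°.
Dip direction = azimuth of (n_x, n_y) = atan2(0.211, -0.018) = 95°.

true dip 16°, dip direction 095°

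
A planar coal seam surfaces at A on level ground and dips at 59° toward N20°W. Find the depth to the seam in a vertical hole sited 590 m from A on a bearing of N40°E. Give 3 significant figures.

The hole lies 60° from the dip direction, so the down-dip offset is 590 × cos 60° = 295.00 m.
Depth = down-dip offset × tan(dip) = 295.00 × tan 59° = 295.00 × 1.6643
Depth = 490.96 m

491 m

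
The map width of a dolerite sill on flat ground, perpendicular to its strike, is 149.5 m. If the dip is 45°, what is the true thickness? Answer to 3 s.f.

106 m

True thickness t = w · sin(dip) = 149.5 × sin 45°
t = 149.5 × 0.7071 = 105.712 m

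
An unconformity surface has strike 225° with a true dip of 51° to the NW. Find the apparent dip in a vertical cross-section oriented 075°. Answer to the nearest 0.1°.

31.7°

The section lies 30° from the strike.
tan α = tan 51° × sin 30° = 1.2349 × 0.5000 = 0.6174
α = arctan(0.6174) = 31.69°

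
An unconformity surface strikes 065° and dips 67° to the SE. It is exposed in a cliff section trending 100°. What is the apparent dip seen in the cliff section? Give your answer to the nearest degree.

53°

Angle between strike (065°) and section (100°): β = 35°.
tan α = tan 67° × sin 35° = 2.3559 × 0.5736 = 1.3513
α = arctan(1.3513) = 53.50°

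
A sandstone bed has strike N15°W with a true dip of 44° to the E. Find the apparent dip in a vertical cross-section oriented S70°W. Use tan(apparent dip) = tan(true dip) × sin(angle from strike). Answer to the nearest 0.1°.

43.9°

The strike is N15°W and the section trends S70°W; the acute angle between them is β = 85°.
tan α = tan 44° × sin 85° = 0.9657 × 0.9962 = 0.9620
α = arctan(0.9620) = 43.89°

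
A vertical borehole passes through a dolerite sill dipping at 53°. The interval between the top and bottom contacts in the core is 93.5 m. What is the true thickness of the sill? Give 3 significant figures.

56.3 m

True thickness t = h · cos(dip) = 93.5 × cos 53°
t = 93.5 × 0.6018 = 56.270 m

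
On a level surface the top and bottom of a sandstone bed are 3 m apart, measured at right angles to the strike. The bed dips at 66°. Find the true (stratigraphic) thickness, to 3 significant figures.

True thickness t = w · sin(dip) = 3 × sin 66°
t = 3 × 0.9135 = 2.741 m

2.74 m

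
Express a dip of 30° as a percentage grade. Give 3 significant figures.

grade % = 100 × tan 30° = 100 × 0.5774

57.7%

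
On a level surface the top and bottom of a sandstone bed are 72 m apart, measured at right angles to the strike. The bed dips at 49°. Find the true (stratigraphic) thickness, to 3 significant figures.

54.3 m

True thickness t = w · sin(dip) = 72 × sin 49°
t = 72 × 0.7547 = 54.339 m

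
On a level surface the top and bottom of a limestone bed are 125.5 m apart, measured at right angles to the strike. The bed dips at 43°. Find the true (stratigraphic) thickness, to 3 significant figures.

True thickness t = w · sin(dip) = 125.5 × sin 43°
t = 125.5 × 0.6820 = 85.591 m

85.6 m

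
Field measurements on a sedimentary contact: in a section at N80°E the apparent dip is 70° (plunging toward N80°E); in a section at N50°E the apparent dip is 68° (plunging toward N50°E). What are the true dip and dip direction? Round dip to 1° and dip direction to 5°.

The two traces are lines in the plane: v₁ = (sin 80°·cos 70°, cos 80°·cos 70°, −sin 70°), v₂ = (sin 50°·cos 68°, cos 50°·cos 68°, −sin 68°).
Cross product v₁ × v₂ gives the pole to the plane: n ∝ (0.171, 0.043, 0.064).
Dip δ = arctan(|n_h|/n_z) = arctan(0.176/0.064) = 70.0°.
Dip direction = atan2(0.171, 0.043) = 76° (azimuth of n's horizontal projection).

true dip 70°, dip direction 075°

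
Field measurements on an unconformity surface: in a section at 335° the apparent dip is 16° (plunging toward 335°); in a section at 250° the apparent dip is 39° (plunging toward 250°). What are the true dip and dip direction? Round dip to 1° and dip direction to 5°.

Represent each trace as a vector plunging at its apparent dip toward its trend (east-north-up frame): v₁ = (-0.406, 0.871, -0.276), v₂ = (-0.730, -0.266, -0.629).
Cross product v₁ × v₂ gives the pole to the plane: n ∝ (-0.622, -0.054, 0.744).
True dip = arccos(n_z / |n|) = arccos(0.7663) = 40.0°.
Dip direction = azimuth of (n_x, n_y) = atan2(-0.622, -0.054) = 265°.

true dip 40°, dip direction 265°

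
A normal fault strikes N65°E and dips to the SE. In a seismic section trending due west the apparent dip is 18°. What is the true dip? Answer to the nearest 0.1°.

37.6°

β = acute angle between strike N65°E and section due west = 25°.
tan(true dip) = tan 18° / sin 25° = 0.7688
δ = arctan(0.7688) = 37.55°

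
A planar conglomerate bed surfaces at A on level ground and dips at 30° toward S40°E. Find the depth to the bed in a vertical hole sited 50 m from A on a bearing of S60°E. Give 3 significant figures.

27.1 m

The hole lies 20° from the dip direction, so the down-dip offset is 50 × cos 20° = 46.98 m.
Depth = down-dip offset × tan(dip) = 46.98 × tan 30° = 46.98 × 0.5774
Depth = 27.13 m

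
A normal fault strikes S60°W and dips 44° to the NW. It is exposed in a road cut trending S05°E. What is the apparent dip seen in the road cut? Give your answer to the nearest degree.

41°

The section lies 65° from the strike.
tan α = tan 44° × sin 65° = 0.9657 × 0.9063 = 0.8752
apparent dip = arctan 0.8752 = 41.19°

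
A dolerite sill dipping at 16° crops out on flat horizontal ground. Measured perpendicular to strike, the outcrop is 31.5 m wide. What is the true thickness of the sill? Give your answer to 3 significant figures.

True thickness t = w · sin(dip) = 31.5 × sin 16°
t = 31.5 × 0.2756 = 8.683 m

8.68 m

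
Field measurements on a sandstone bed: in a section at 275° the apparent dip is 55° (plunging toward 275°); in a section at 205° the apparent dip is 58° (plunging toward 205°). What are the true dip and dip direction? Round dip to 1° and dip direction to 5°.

true dip 62°, dip direction 235°

Each apparent-dip line lies in the plane. As unit vectors (x east, y north, z up), v₁ plunges 55°→275° and v₂ plunges 58°→205°.
n = v₁ × v₂ = (-0.436, -0.301, 0.286) (taken with n_z > 0).
Dip δ = arctan(|n_h|/n_z) = arctan(0.530/0.286) = 61.7°.
Dip direction = atan2(-0.436, -0.301) = 235° (azimuth of n's horizontal projection).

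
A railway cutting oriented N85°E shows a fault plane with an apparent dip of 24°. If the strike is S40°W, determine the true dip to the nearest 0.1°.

32.2°

β = acute angle between strike S40°W and section N85°E = 45°.
tan δ = tan α / sin β = tan 24° / sin 45° = 0.4452 / 0.7071 = 0.6296
true dip = arctan 0.6296 = 32.20°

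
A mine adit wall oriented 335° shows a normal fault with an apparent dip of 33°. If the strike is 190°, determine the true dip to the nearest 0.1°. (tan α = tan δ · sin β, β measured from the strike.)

The section is 35° from the strike.
tan(true dip) = tan 33° / sin 35° = 1.1322
δ = arctan(1.1322) = 48.55°

48.5°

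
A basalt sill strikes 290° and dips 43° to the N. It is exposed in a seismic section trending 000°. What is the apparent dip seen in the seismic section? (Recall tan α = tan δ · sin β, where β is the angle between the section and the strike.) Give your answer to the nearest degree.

The strike is 290° and the section trends 000°; the acute angle between them is β = 70°.
tan α = tan 43° × sin 70° = 0.9325 × 0.9397 = 0.8763
α = arctan(0.8763) = 41.23°

41°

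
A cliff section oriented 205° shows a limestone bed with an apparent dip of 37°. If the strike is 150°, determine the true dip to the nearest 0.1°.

42.6°

The section is 55° from the strike.
tan δ = tan α / sin β = tan 37° / sin 55° = 0.7536 / 0.8192 = 0.9199
δ = arctan(0.9199) = 42.61°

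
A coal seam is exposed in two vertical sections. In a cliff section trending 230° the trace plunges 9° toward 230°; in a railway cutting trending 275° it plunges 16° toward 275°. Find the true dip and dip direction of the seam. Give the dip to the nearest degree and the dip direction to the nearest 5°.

The two traces are lines in the plane: v₁ = (sin 230°·cos 9°, cos 230°·cos 9°, −sin 9°), v₂ = (sin 275°·cos 16°, cos 275°·cos 16°, −sin 16°).
Cross product v₁ × v₂ gives the pole to the plane: n ∝ (-0.188, 0.059, 0.671).
tan δ = √(n_x²+n_y²)/n_z = 0.197/0.671, so δ = 16.4°.
The horizontal component of n points toward azimuth atan2(n_x, n_y) = 287°, the dip direction.

true dip 16°, dip direction 285°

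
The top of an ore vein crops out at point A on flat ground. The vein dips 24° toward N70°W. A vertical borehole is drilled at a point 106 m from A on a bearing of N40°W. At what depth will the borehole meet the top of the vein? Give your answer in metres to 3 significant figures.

40.9 m

The hole lies 30° from the dip direction, so the down-dip offset is 106 × cos 30° = 91.80 m.
Depth = down-dip offset × tan(dip) = 91.80 × tan 24° = 91.80 × 0.4452
Depth = 40.87 m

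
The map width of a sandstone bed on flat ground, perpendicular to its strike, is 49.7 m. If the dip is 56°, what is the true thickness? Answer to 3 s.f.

41.2 m

True thickness t = w · sin(dip) = 49.7 × sin 56°
t = 49.7 × 0.8290 = 41.203 m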